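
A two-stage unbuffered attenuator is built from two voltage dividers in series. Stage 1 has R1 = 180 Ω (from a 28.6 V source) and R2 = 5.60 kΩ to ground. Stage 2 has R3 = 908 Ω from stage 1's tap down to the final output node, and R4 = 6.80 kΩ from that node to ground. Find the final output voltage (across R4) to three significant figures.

V_out ≈ 23.9 V

Stage 2 presents R3+R4 = 7708 Ω as a load on stage 1's tap.
Stage 1's lower leg becomes R2‖(R3+R4) = 3244 Ω, so V_mid = 28.6 × 3244/3424 = 27.10 V.
Stage 2 is itself unloaded: V_out = V_mid × R4/(R3+R4) = 27.10 × 6800/7708 = 23.9 V.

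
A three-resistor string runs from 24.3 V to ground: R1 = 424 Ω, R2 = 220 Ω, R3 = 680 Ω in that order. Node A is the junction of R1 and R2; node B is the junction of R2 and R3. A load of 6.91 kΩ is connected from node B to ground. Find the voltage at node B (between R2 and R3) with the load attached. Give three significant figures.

At node B, R3 is in parallel with the load: R3‖R_L = 619.1 Ω.
Below node A the resistance is R2 + (R3‖R_L) = 839.1 Ω, so V_A = 24.3 × 839.1/1263 = 16.14 V.
Then V_B = V_A × (R3‖R_L)/(R2 + R3‖R_L) = 16.14 × 619.1/839.1 = 11.9 V.

V ≈ 11.9 V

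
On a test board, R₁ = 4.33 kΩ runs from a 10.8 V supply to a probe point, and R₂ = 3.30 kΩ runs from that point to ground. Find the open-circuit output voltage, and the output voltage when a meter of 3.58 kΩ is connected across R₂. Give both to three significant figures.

Open-circuit: V = 10.8 × 3.30/(4.33 + 3.30) = 4.67 V.
With the load, R₂ becomes R₂‖R_L = 1.717 kΩ, so V = 10.8 × 1.717/6.047 = 3.07 V.

Unloaded: 4.67 V; loaded: 3.07 V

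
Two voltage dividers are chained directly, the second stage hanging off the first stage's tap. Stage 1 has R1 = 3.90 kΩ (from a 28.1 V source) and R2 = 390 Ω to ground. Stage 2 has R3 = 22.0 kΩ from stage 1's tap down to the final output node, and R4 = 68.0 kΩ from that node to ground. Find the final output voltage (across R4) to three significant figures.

Stage 2 presents R3+R4 = 90000 Ω as a load on stage 1's tap.
Stage 1's lower leg becomes R2‖(R3+R4) = 388.3 Ω, so V_mid = 28.1 × 388.3/4288 = 2.545 V.
Stage 2 is itself unloaded: V_out = V_mid × R4/(R3+R4) = 2.545 × 68000/90000 = 1.92 V.

V_out ≈ 1.92 V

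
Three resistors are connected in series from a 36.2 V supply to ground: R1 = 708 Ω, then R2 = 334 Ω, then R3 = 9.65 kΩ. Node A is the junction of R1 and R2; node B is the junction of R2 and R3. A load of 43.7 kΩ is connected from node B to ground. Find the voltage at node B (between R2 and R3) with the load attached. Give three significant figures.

At node B, R3 is in parallel with the load: R3‖R_L = 7904 Ω.
Below node A the resistance is R2 + (R3‖R_L) = 8238 Ω, so V_A = 36.2 × 8238/8946 = 33.34 V.
Then V_B = V_A × (R3‖R_L)/(R2 + R3‖R_L) = 33.34 × 7904/8238 = 32.0 V.

V ≈ 32.0 V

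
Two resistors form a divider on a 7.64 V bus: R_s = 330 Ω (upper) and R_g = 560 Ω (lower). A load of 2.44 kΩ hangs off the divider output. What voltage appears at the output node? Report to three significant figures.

The load sits in parallel with R_g: R_g‖R_L = (560 × 2440) / (560 + 2440) = 455.5 Ω.
V_out = 7.64 × 455.5 / (330 + 455.5) = 7.64 × 455.5/785.5 = 4.43 V.
(Unloaded it would have been 4.81 V.)

V_out ≈ 4.43 V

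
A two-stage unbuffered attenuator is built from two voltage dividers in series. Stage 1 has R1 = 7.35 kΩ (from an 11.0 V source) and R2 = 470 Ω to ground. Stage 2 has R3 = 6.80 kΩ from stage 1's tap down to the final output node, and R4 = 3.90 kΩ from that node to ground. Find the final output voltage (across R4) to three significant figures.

Stage 2 presents R3+R4 = 10700 Ω as a load on stage 1's tap.
Stage 1's lower leg becomes R2‖(R3+R4) = 450.2 Ω, so V_mid = 11.0 × 450.2/7800 = 0.6349 V.
Stage 2 is itself unloaded: V_out = V_mid × R4/(R3+R4) = 0.6349 × 3900/10700 = 0.231 V.

V_out ≈ 0.231 V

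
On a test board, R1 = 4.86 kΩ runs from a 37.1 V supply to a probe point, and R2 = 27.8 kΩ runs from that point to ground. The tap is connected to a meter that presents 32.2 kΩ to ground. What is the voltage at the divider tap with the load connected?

V_out ≈ 28.0 V

The load sits in parallel with R2: R2‖R_L = (27.8 × 32.2) / (27.8 + 32.2) = 14.92 kΩ.
V_out = 37.1 × 14.92 / (4.86 + 14.92) = 37.1 × 14.92/19.78 = 28.0 V.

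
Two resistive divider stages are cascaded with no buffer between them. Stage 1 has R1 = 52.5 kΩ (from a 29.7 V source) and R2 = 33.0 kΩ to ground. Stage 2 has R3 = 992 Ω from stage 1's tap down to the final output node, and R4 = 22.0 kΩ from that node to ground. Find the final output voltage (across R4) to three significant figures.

V_out ≈ 5.83 V

Stage 2 presents R3+R4 = 22990 Ω as a load on stage 1's tap.
Stage 1's lower leg becomes R2‖(R3+R4) = 13550 Ω, so V_mid = 29.7 × 13550/66050 = 6.093 V.
Stage 2 is itself unloaded: V_out = V_mid × R4/(R3+R4) = 6.093 × 22000/22990 = 5.83 V.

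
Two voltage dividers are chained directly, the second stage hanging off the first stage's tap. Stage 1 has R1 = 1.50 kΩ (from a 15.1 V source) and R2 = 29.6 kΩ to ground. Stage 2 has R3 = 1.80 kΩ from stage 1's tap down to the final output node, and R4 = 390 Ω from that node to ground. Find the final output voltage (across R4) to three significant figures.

V_out ≈ 1.55 V

Stage 2 presents R3+R4 = 2190 Ω as a load on stage 1's tap.
Stage 1's lower leg becomes R2‖(R3+R4) = 2039 Ω, so V_mid = 15.1 × 2039/3539 = 8.700 V.
Stage 2 is itself unloaded: V_out = V_mid × R4/(R3+R4) = 8.700 × 390/2190 = 1.55 V.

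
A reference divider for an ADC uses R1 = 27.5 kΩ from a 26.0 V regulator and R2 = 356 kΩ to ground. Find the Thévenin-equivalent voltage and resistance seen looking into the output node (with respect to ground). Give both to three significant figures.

V_th is the open-circuit tap voltage: 26.0 × 356/(27.5 + 356) = 24.1 V.
With the supply zeroed, R1 and R2 appear in parallel from the tap: R_th = R1‖R2 = (27.5 × 356)/383.5 = 25.5 kΩ.

V_th = 24.1 V, R_th = 25.5 kΩ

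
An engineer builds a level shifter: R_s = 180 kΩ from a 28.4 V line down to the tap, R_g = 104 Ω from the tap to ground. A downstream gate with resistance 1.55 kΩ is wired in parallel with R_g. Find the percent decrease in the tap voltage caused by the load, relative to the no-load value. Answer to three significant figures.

The divider's output (Thévenin) resistance is R_s‖R_g = 103.9 Ω.
Fractional drop under load = R_th/(R_th + R_L) = 103.9 / (103.9 + 1550) = 0.06284.
So the output falls by 6.28 %.

6.28 %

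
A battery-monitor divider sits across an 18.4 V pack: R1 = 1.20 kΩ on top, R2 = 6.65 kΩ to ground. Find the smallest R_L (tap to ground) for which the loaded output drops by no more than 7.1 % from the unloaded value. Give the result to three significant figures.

Output resistance R_th = R1‖R2 = (1.20 × 6.65)/7.850 = 1.017 kΩ.
The fractional drop is R_th/(R_th + R_L); requiring this ≤ 0.0710 gives R_L ≥ R_th(1/0.0710 − 1) = 1.017 × 13.08 = 13.3 kΩ.

R_L(min) ≈ 13.3 kΩ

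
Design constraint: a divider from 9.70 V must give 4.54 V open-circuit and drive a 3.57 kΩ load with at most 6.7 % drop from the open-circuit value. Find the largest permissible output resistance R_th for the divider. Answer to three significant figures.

Loading drop = R_th/(R_th + R_L) ≤ 0.0670, so R_th ≤ R_L · ε/(1−ε) = 3.57 kΩ × 0.0670/0.9330 = 256 Ω.
(Any R1, R2 with R2/(R1+R2) = 0.468 and R1‖R2 ≤ 256 Ω will meet the spec.)

R_th ≤ 256 Ω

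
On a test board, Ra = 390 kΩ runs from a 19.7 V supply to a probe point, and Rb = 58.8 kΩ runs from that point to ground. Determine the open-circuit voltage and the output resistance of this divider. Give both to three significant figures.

V_th is the open-circuit tap voltage: 19.7 × 58.8/(390 + 58.8) = 2.58 V.
With the supply zeroed, Ra and Rb appear in parallel from the tap: R_th = Ra‖Rb = (390 × 58.8)/448.8 = 51.1 kΩ.

V_th = 2.58 V, R_th = 51.1 kΩ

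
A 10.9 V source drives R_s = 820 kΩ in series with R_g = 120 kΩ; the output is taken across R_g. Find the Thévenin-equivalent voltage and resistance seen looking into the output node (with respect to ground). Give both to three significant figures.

V_th = 1.39 V, R_th = 105 kΩ

V_th is the open-circuit tap voltage: 10.9 × 120/(820 + 120) = 1.39 V.
With the supply zeroed, R_s and R_g appear in parallel from the tap: R_th = R_s‖R_g = (820 × 120)/940.0 = 105 kΩ.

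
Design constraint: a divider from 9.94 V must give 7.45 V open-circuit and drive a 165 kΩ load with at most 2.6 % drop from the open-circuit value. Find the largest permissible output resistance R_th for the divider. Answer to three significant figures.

R_th ≤ 4.40 kΩ

Loading drop = R_th/(R_th + R_L) ≤ 0.0260, so R_th ≤ R_L · ε/(1−ε) = 165 kΩ × 0.0260/0.9740 = 4.40 kΩ.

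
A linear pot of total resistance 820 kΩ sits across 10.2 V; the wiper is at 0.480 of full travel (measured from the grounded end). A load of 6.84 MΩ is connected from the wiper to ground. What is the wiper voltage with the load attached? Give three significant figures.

V ≈ 4.75 V

The wiper splits the pot into (1−α)R = 426.4 kΩ above and αR = 393.6 kΩ below.
Lower section ‖ load = 372.2 kΩ.
V_wiper = 10.2 × 372.2/(426.4 + 372.2) = 4.75 V.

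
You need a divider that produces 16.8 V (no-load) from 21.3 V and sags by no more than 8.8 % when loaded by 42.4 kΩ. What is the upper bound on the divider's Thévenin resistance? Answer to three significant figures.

R_th ≤ 4.09 kΩ

Loading drop = R_th/(R_th + R_L) ≤ 0.0880, so R_th ≤ R_L · ε/(1−ε) = 42.4 kΩ × 0.0880/0.9120 = 4.09 kΩ.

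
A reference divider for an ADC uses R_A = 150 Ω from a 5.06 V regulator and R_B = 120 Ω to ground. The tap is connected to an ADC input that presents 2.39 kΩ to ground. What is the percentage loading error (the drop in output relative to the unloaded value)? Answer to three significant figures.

2.71 %

The divider's output (Thévenin) resistance is R_A‖R_B = 66.67 Ω.
Fractional drop under load = R_th/(R_th + R_L) = 66.67 / (66.67 + 2390) = 0.02714.
So the output falls by 2.71 %.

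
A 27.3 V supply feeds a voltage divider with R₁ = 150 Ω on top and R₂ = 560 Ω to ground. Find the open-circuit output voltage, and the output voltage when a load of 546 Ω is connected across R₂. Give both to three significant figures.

Open-circuit: V = 27.3 × 560/(150 + 560) = 21.5 V.
With the load, R₂ becomes R₂‖R_L = 276.5 Ω, so V = 27.3 × 276.5/426.5 = 17.7 V.

Unloaded: 21.5 V; loaded: 17.7 V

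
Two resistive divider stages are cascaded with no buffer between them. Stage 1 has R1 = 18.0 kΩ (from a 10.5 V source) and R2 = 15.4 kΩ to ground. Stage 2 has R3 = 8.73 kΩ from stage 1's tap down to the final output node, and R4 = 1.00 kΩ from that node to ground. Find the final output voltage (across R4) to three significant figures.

V_out ≈ 0.269 V

Stage 2 presents R3+R4 = 9.730 kΩ as a load on stage 1's tap.
Stage 1's lower leg becomes R2‖(R3+R4) = 5.963 kΩ, so V_mid = 10.5 × 5.963/23.96 = 2.613 V.
Stage 2 is itself unloaded: V_out = V_mid × R4/(R3+R4) = 2.613 × 1.00/9.730 = 0.269 V.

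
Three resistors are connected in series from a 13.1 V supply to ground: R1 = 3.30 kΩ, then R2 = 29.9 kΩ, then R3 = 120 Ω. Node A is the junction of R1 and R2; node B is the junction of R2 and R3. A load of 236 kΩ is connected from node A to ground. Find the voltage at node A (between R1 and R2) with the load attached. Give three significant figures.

V ≈ 11.7 V

Below node A the series string R2+R3 = 30020 Ω sits in parallel with the 236000 Ω load: 26630 Ω.
V_A = 13.1 × 26630/(3300 + 26630) = 11.7 V.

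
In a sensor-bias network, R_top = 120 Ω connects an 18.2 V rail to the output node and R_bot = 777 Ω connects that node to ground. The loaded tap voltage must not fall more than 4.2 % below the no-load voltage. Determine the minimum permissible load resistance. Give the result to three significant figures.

Output resistance R_th = R_top‖R_bot = (120 × 777)/897.0 = 103.9 Ω.
The fractional drop is R_th/(R_th + R_L); requiring this ≤ 0.0420 gives R_L ≥ R_th(1/0.0420 − 1) = 103.9 × 22.81 = 2.37 kΩ.

R_L(min) ≈ 2.37 kΩ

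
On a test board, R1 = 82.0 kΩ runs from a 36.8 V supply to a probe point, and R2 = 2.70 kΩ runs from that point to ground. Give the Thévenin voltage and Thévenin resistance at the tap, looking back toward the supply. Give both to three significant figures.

V_th is the open-circuit tap voltage: 36.8 × 2.70/(82.0 + 2.70) = 1.17 V.
With the supply zeroed, R1 and R2 appear in parallel from the tap: R_th = R1‖R2 = (82.0 × 2.70)/84.70 = 2.61 kΩ.

V_th = 1.17 V, R_th = 2.61 kΩ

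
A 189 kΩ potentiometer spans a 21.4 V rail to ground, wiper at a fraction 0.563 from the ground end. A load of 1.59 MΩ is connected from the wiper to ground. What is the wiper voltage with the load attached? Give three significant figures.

V ≈ 11.7 V

The wiper splits the pot into (1−α)R = 82.59 kΩ above and αR = 106.4 kΩ below.
Lower section ‖ load = 99.73 kΩ.
V_wiper = 21.4 × 99.73/(82.59 + 99.73) = 11.7 V.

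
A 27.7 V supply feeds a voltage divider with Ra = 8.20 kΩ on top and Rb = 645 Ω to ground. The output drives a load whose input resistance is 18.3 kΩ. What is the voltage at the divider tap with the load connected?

V_out ≈ 1.96 V

The load sits in parallel with Rb: Rb‖R_L = (645 × 18300) / (645 + 18300) = 623.0 Ω.
V_out = 27.7 × 623.0 / (8200 + 623.0) = 27.7 × 623.0/8823 = 1.96 V.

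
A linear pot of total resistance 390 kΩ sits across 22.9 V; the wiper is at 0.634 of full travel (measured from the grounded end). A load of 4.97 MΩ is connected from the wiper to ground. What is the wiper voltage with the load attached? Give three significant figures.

The wiper splits the pot into (1−α)R = 142.7 kΩ above and αR = 247.3 kΩ below.
Lower section ‖ load = 235.5 kΩ.
V_wiper = 22.9 × 235.5/(142.7 + 235.5) = 14.3 V.

V ≈ 14.3 V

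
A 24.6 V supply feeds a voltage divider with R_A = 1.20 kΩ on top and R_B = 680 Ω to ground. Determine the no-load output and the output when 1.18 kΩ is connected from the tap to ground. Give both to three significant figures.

Open-circuit: V = 24.6 × 680/(1200 + 680) = 8.90 V.
With the load, R_B becomes R_B‖R_L = 431.4 Ω, so V = 24.6 × 431.4/1631 = 6.51 V.

Unloaded: 8.90 V; loaded: 6.51 V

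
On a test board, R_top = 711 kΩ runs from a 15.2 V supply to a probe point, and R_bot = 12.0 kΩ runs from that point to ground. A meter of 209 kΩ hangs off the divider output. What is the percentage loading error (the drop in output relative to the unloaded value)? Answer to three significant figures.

5.34 %

The divider's output (Thévenin) resistance is R_top‖R_bot = 11.80 kΩ.
Fractional drop under load = R_th/(R_th + R_L) = 11.80 / (11.80 + 209) = 0.05345.
So the output falls by 5.34 %.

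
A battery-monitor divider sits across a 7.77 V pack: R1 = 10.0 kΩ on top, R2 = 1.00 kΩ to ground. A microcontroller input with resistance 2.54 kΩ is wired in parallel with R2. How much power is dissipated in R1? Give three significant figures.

P ≈ 5.26 mW

Total resistance from the source is R1 + (R2‖R_L) = 10.72 kΩ, so I = 7.77/10.72 kΩ = 0.7250 mA.
P = I²·R1 = (0.7250 mA)² × 10.0 kΩ = 5.26 mW.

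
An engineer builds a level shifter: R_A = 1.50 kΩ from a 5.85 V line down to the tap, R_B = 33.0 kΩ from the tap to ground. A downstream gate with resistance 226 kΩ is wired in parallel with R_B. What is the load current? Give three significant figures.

I_L ≈ 0.0246 mA

R_B‖R_L = 28.80 kΩ; V_out = 5.85 × 28.80/30.30 = 5.560 V.
I_L = V_out / R_L = 5.560 / 226 kΩ = 0.0246 mA.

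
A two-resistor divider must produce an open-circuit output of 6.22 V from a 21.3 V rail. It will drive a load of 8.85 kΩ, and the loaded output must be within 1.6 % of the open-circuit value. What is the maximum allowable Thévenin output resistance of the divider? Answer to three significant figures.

R_th ≤ 144 Ω

Loading drop = R_th/(R_th + R_L) ≤ 0.0160, so R_th ≤ R_L · ε/(1−ε) = 8.85 kΩ × 0.0160/0.9840 = 144 Ω.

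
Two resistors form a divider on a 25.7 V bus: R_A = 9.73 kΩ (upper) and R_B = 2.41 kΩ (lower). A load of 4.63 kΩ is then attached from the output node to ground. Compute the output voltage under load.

The load sits in parallel with R_B: R_B‖R_L = (2.41 × 4.63) / (2.41 + 4.63) = 1.585 kΩ.
V_out = 25.7 × 1.585 / (9.73 + 1.585) = 25.7 × 1.585/11.31 = 3.60 V.

V_out ≈ 3.60 V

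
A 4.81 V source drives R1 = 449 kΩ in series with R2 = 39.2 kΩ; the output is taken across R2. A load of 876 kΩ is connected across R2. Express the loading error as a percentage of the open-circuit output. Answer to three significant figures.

3.95 %

The divider's output (Thévenin) resistance is R1‖R2 = 36.05 kΩ.
Fractional drop under load = R_th/(R_th + R_L) = 36.05 / (36.05 + 876) = 0.03953.
So the output falls by 3.95 %.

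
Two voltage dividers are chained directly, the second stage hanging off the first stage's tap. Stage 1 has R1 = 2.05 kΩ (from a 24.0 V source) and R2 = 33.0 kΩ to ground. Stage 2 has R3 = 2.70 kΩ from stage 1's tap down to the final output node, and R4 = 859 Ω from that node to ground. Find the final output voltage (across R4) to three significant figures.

V_out ≈ 3.54 V

Stage 2 presents R3+R4 = 3559 Ω as a load on stage 1's tap.
Stage 1's lower leg becomes R2‖(R3+R4) = 3213 Ω, so V_mid = 24.0 × 3213/5263 = 14.65 V.
Stage 2 is itself unloaded: V_out = V_mid × R4/(R3+R4) = 14.65 × 859/3559 = 3.54 V.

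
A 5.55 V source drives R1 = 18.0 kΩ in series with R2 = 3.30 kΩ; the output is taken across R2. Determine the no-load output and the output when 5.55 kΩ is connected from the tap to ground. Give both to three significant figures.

Open-circuit: V = 5.55 × 3.30/(18.0 + 3.30) = 0.860 V.
With the load, R2 becomes R2‖R_L = 2.069 kΩ, so V = 5.55 × 2.069/20.07 = 0.572 V.

Unloaded: 0.860 V; loaded: 0.572 V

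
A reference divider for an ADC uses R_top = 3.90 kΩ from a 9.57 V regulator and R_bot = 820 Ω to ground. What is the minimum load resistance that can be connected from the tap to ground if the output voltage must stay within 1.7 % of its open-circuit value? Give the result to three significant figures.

Output resistance R_th = R_top‖R_bot = (3900 × 820)/4720 = 677.5 Ω.
The fractional drop is R_th/(R_th + R_L); requiring this ≤ 0.0170 gives R_L ≥ R_th(1/0.0170 − 1) = 677.5 × 57.82 = 39.2 kΩ.

R_L(min) ≈ 39.2 kΩ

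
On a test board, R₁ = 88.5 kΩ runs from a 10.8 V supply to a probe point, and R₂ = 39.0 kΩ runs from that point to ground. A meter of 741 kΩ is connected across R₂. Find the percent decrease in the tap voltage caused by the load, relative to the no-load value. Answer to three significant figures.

3.52 %

The divider's output (Thévenin) resistance is R₁‖R₂ = 27.07 kΩ.
Fractional drop under load = R_th/(R_th + R_L) = 27.07 / (27.07 + 741) = 0.03524.
So the output falls by 3.52 %.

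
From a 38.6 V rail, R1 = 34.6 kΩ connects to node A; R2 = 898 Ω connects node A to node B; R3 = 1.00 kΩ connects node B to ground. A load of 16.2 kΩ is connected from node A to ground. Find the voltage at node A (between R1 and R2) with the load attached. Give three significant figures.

Below node A the series string R2+R3 = 1898 Ω sits in parallel with the 16200 Ω load: 1699 Ω.
V_A = 38.6 × 1699/(34600 + 1699) = 1.81 V.

V ≈ 1.81 V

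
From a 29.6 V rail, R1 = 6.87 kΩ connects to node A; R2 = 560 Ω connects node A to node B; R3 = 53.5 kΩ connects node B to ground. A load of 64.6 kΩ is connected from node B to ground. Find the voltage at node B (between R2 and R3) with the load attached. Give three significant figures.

At node B, R3 is in parallel with the load: R3‖R_L = 29260 Ω.
Below node A the resistance is R2 + (R3‖R_L) = 29820 Ω, so V_A = 29.6 × 29820/36690 = 24.06 V.
Then V_B = V_A × (R3‖R_L)/(R2 + R3‖R_L) = 24.06 × 29260/29820 = 23.6 V.

V ≈ 23.6 V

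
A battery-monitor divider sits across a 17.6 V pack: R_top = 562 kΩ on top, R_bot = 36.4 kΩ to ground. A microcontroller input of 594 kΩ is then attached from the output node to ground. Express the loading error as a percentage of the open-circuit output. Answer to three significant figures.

The divider's output (Thévenin) resistance is R_top‖R_bot = 34.19 kΩ.
Fractional drop under load = R_th/(R_th + R_L) = 34.19 / (34.19 + 594) = 0.05442.
So the output falls by 5.44 %.

5.44 %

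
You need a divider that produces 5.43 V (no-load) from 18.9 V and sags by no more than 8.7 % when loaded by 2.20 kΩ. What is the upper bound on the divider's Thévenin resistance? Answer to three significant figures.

R_th ≤ 210 Ω

Loading drop = R_th/(R_th + R_L) ≤ 0.0870, so R_th ≤ R_L · ε/(1−ε) = 2.20 kΩ × 0.0870/0.9130 = 210 Ω.
(Any R1, R2 with R2/(R1+R2) = 0.287 and R1‖R2 ≤ 210 Ω will meet the spec.)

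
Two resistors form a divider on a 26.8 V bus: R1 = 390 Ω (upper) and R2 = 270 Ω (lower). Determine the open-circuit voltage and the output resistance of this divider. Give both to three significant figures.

V_th is the open-circuit tap voltage: 26.8 × 270/(390 + 270) = 11.0 V.
With the supply zeroed, R1 and R2 appear in parallel from the tap: R_th = R1‖R2 = (390 × 270)/660.0 = 160 Ω.

V_th = 11.0 V, R_th = 160 Ω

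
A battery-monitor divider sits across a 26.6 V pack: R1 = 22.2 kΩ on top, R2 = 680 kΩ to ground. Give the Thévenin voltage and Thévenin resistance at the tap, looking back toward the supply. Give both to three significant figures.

V_th = 25.8 V, R_th = 21.5 kΩ

V_th is the open-circuit tap voltage: 26.6 × 680/(22.2 + 680) = 25.8 V.
With the supply zeroed, R1 and R2 appear in parallel from the tap: R_th = R1‖R2 = (22.2 × 680)/702.2 = 21.5 kΩ.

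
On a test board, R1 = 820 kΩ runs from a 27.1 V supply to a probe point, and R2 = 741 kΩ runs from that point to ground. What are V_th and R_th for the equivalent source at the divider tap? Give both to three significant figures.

V_th is the open-circuit tap voltage: 27.1 × 741/(820 + 741) = 12.9 V.
With the supply zeroed, R1 and R2 appear in parallel from the tap: R_th = R1‖R2 = (820 × 741)/1561 = 389 kΩ.

V_th = 12.9 V, R_th = 389 kΩ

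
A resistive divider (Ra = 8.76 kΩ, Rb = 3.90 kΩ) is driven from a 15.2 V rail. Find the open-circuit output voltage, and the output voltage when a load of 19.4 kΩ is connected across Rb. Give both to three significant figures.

Open-circuit: V = 15.2 × 3.90/(8.76 + 3.90) = 4.68 V.
With the load, Rb becomes Rb‖R_L = 3.247 kΩ, so V = 15.2 × 3.247/12.01 = 4.11 V.

Unloaded: 4.68 V; loaded: 4.11 V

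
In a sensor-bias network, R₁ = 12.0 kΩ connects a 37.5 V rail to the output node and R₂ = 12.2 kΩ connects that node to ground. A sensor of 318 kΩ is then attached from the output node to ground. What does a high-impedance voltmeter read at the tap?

V_out ≈ 18.6 V

The load sits in parallel with R₂: R₂‖R_L = (12.2 × 318) / (12.2 + 318) = 11.75 kΩ.
V_out = 37.5 × 11.75 / (12.0 + 11.75) = 37.5 × 11.75/23.75 = 18.6 V.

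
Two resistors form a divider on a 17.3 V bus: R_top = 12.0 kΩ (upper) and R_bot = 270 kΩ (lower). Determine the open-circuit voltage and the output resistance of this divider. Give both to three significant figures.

V_th is the open-circuit tap voltage: 17.3 × 270/(12.0 + 270) = 16.6 V.
With the supply zeroed, R_top and R_bot appear in parallel from the tap: R_th = R_top‖R_bot = (12.0 × 270)/282.0 = 11.5 kΩ.

V_th = 16.6 V, R_th = 11.5 kΩ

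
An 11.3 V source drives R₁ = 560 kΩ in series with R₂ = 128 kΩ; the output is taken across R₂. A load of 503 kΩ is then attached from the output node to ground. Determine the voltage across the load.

The load sits in parallel with R₂: R₂‖R_L = (128 × 503) / (128 + 503) = 102.0 kΩ.
V_out = 11.3 × 102.0 / (560 + 102.0) = 11.3 × 102.0/662.0 = 1.74 V.
(Unloaded it would have been 2.10 V.)

V_out ≈ 1.74 V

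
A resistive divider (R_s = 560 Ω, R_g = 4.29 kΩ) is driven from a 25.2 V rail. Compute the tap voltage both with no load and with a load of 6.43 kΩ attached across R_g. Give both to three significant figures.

Unloaded: 22.3 V; loaded: 20.7 V

Open-circuit: V = 25.2 × 4290/(560 + 4290) = 22.3 V.
With the load, R_g becomes R_g‖R_L = 2573 Ω, so V = 25.2 × 2573/3133 = 20.7 V.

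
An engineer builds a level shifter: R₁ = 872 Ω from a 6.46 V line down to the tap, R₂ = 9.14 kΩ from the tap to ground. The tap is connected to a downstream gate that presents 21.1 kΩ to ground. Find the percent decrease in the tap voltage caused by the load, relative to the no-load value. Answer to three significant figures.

3.64 %

The divider's output (Thévenin) resistance is R₁‖R₂ = 796.1 Ω.
Fractional drop under load = R_th/(R_th + R_L) = 796.1 / (796.1 + 21100) = 0.03636.
So the output falls by 3.64 %.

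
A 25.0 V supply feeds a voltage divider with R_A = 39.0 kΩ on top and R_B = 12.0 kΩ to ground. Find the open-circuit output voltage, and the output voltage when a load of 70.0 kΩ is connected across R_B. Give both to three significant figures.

Open-circuit: V = 25.0 × 12.0/(39.0 + 12.0) = 5.88 V.
With the load, R_B becomes R_B‖R_L = 10.24 kΩ, so V = 25.0 × 10.24/49.24 = 5.20 V.

Unloaded: 5.88 V; loaded: 5.20 V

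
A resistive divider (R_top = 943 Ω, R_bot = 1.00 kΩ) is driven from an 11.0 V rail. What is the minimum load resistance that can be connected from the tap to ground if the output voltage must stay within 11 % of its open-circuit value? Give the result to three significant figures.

R_L(min) ≈ 3.93 kΩ

Output resistance R_th = R_top‖R_bot = (943 × 1000)/1943 = 485.3 Ω.
The fractional drop is R_th/(R_th + R_L); requiring this ≤ 0.110 gives R_L ≥ R_th(1/0.110 − 1) = 485.3 × 8.091 = 3.93 kΩ.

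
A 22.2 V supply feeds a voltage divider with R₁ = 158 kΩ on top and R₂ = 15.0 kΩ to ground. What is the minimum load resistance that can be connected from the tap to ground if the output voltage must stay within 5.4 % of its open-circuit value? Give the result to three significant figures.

Output resistance R_th = R₁‖R₂ = (158 × 15.0)/173.0 = 13.70 kΩ.
The fractional drop is R_th/(R_th + R_L); requiring this ≤ 0.0540 gives R_L ≥ R_th(1/0.0540 − 1) = 13.70 × 17.52 = 240 kΩ.

R_L(min) ≈ 240 kΩ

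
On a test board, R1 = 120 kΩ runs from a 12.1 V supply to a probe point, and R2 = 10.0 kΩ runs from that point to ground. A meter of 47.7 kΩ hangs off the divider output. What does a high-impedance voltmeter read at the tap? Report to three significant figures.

V_out ≈ 0.780 V

The load sits in parallel with R2: R2‖R_L = (10.0 × 47.7) / (10.0 + 47.7) = 8.267 kΩ.
V_out = 12.1 × 8.267 / (120 + 8.267) = 12.1 × 8.267/128.3 = 0.780 V.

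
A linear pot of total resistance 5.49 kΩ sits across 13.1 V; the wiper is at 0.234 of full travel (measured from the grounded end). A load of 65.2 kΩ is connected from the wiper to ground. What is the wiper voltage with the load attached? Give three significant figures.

V ≈ 3.02 V

The wiper splits the pot into (1−α)R = 4.205 kΩ above and αR = 1.285 kΩ below.
Lower section ‖ load = 1.260 kΩ.
V_wiper = 13.1 × 1.260/(4.205 + 1.260) = 3.02 V.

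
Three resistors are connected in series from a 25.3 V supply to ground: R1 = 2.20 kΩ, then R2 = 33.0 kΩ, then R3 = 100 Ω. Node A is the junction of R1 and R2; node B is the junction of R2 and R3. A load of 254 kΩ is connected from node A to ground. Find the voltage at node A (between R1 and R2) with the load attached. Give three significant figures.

Below node A the series string R2+R3 = 33100 Ω sits in parallel with the 254000 Ω load: 29280 Ω.
V_A = 25.3 × 29280/(2200 + 29280) = 23.5 V.

V ≈ 23.5 V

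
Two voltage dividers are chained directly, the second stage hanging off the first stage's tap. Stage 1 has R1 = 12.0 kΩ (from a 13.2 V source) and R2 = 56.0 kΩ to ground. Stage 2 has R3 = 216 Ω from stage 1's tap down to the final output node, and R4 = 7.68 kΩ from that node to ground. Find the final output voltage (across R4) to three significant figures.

Stage 2 presents R3+R4 = 7896 Ω as a load on stage 1's tap.
Stage 1's lower leg becomes R2‖(R3+R4) = 6920 Ω, so V_mid = 13.2 × 6920/18920 = 4.828 V.
Stage 2 is itself unloaded: V_out = V_mid × R4/(R3+R4) = 4.828 × 7680/7896 = 4.70 V.

V_out ≈ 4.70 V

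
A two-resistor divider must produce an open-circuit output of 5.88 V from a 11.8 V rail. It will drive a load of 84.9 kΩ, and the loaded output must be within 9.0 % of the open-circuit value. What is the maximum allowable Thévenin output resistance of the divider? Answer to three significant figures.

Loading drop = R_th/(R_th + R_L) ≤ 0.0900, so R_th ≤ R_L · ε/(1−ε) = 84.9 kΩ × 0.0900/0.9100 = 8.40 kΩ.

R_th ≤ 8.40 kΩ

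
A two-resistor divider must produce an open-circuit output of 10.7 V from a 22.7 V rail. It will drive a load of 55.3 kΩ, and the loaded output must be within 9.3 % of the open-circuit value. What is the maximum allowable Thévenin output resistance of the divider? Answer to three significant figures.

R_th ≤ 5.67 kΩ

Loading drop = R_th/(R_th + R_L) ≤ 0.0930, so R_th ≤ R_L · ε/(1−ε) = 55.3 kΩ × 0.0930/0.9070 = 5.67 kΩ.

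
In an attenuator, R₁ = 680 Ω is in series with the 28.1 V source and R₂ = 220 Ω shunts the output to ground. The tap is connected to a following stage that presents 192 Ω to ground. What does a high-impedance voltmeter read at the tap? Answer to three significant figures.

The load sits in parallel with R₂: R₂‖R_L = (220 × 192) / (220 + 192) = 102.5 Ω.
V_out = 28.1 × 102.5 / (680 + 102.5) = 28.1 × 102.5/782.5 = 3.68 V.
(Unloaded it would have been 6.87 V.)

V_out ≈ 3.68 V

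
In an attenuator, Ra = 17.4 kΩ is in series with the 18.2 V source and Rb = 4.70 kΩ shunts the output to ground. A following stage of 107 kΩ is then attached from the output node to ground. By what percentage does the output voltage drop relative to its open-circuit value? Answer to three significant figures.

The divider's output (Thévenin) resistance is Ra‖Rb = 3.700 kΩ.
Fractional drop under load = R_th/(R_th + R_L) = 3.700 / (3.700 + 107) = 0.03343.
So the output falls by 3.34 %.

3.34 %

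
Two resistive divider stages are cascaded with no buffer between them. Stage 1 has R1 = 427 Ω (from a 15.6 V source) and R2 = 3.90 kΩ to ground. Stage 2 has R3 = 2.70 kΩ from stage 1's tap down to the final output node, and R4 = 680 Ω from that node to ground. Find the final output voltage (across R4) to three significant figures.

Stage 2 presents R3+R4 = 3380 Ω as a load on stage 1's tap.
Stage 1's lower leg becomes R2‖(R3+R4) = 1811 Ω, so V_mid = 15.6 × 1811/2238 = 12.62 V.
Stage 2 is itself unloaded: V_out = V_mid × R4/(R3+R4) = 12.62 × 680/3380 = 2.54 V.

V_out ≈ 2.54 V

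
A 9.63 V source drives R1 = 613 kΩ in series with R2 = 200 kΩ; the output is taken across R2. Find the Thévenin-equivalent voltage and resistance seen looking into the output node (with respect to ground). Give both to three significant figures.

V_th is the open-circuit tap voltage: 9.63 × 200/(613 + 200) = 2.37 V.
With the supply zeroed, R1 and R2 appear in parallel from the tap: R_th = R1‖R2 = (613 × 200)/813.0 = 151 kΩ.

V_th = 2.37 V, R_th = 151 kΩ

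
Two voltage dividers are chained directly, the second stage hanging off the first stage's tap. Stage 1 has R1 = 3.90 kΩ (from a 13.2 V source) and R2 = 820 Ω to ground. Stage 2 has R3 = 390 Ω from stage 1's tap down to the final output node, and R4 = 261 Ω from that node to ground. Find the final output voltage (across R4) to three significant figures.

V_out ≈ 0.451 V

Stage 2 presents R3+R4 = 651.0 Ω as a load on stage 1's tap.
Stage 1's lower leg becomes R2‖(R3+R4) = 362.9 Ω, so V_mid = 13.2 × 362.9/4263 = 1.124 V.
Stage 2 is itself unloaded: V_out = V_mid × R4/(R3+R4) = 1.124 × 261/651.0 = 0.451 V.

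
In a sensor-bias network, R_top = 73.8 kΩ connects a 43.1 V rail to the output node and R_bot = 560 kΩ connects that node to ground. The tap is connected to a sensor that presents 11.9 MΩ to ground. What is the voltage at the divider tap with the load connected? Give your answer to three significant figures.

V_out ≈ 37.9 V

The load sits in parallel with R_bot: R_bot‖R_L = (560 × 11900) / (560 + 11900) = 534.8 kΩ.
V_out = 43.1 × 534.8 / (73.8 + 534.8) = 43.1 × 534.8/608.6 = 37.9 V.
(Unloaded it would have been 38.1 V.)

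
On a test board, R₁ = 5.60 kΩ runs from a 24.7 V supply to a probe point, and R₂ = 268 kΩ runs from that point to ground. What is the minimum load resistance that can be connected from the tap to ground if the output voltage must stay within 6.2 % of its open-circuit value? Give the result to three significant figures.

Output resistance R_th = R₁‖R₂ = (5.60 × 268)/273.6 = 5.485 kΩ.
The fractional drop is R_th/(R_th + R_L); requiring this ≤ 0.0620 gives R_L ≥ R_th(1/0.0620 − 1) = 5.485 × 15.13 = 83.0 kΩ.

R_L(min) ≈ 83.0 kΩ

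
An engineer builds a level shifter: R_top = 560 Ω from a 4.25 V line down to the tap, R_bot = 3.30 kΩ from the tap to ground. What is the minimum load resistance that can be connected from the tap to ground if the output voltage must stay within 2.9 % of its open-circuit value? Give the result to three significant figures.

R_L(min) ≈ 16.0 kΩ

Output resistance R_th = R_top‖R_bot = (560 × 3300)/3860 = 478.8 Ω.
The fractional drop is R_th/(R_th + R_L); requiring this ≤ 0.0290 gives R_L ≥ R_th(1/0.0290 − 1) = 478.8 × 33.48 = 16.0 kΩ.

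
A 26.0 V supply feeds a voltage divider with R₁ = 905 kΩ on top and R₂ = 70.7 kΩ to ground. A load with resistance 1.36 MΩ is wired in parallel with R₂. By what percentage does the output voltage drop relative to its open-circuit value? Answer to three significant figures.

The divider's output (Thévenin) resistance is R₁‖R₂ = 65.58 kΩ.
Fractional drop under load = R_th/(R_th + R_L) = 65.58 / (65.58 + 1360) = 0.04600.
So the output falls by 4.60 %.

4.60 %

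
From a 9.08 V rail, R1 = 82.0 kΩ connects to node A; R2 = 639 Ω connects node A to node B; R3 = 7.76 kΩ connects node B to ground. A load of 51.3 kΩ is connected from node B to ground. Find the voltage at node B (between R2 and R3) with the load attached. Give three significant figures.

At node B, R3 is in parallel with the load: R3‖R_L = 6740 Ω.
Below node A the resistance is R2 + (R3‖R_L) = 7379 Ω, so V_A = 9.08 × 7379/89380 = 0.7497 V.
Then V_B = V_A × (R3‖R_L)/(R2 + R3‖R_L) = 0.7497 × 6740/7379 = 0.685 V.

V ≈ 0.685 V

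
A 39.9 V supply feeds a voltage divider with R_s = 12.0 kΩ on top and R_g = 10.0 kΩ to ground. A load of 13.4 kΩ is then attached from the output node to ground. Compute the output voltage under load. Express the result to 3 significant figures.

V_out ≈ 12.9 V

The load sits in parallel with R_g: R_g‖R_L = (10.0 × 13.4) / (10.0 + 13.4) = 5.726 kΩ.
V_out = 39.9 × 5.726 / (12.0 + 5.726) = 39.9 × 5.726/17.73 = 12.9 V.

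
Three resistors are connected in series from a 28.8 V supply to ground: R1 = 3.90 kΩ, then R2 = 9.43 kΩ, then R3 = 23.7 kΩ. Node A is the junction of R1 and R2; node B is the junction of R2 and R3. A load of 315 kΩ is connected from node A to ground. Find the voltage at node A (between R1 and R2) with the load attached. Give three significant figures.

Below node A the series string R2+R3 = 33.13 kΩ sits in parallel with the 315 kΩ load: 29.98 kΩ.
V_A = 28.8 × 29.98/(3.90 + 29.98) = 25.5 V.

V ≈ 25.5 V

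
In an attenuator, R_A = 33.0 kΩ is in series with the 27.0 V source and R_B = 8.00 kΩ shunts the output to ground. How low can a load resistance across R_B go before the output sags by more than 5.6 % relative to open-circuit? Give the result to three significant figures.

Output resistance R_th = R_A‖R_B = (33.0 × 8.00)/41.00 = 6.439 kΩ.
The fractional drop is R_th/(R_th + R_L); requiring this ≤ 0.0560 gives R_L ≥ R_th(1/0.0560 − 1) = 6.439 × 16.86 = 109 kΩ.

R_L(min) ≈ 109 kΩ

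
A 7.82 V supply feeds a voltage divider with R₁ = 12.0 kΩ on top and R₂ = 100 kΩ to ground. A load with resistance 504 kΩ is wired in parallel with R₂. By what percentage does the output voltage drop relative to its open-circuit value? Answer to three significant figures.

The divider's output (Thévenin) resistance is R₁‖R₂ = 10.71 kΩ.
Fractional drop under load = R_th/(R_th + R_L) = 10.71 / (10.71 + 504) = 0.02082.
So the output falls by 2.08 %.

2.08 %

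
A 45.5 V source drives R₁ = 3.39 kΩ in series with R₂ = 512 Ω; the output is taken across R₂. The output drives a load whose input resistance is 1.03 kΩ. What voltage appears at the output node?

V_out ≈ 4.17 V

The load sits in parallel with R₂: R₂‖R_L = (512 × 1030) / (512 + 1030) = 342.0 Ω.
V_out = 45.5 × 342.0 / (3390 + 342.0) = 45.5 × 342.0/3732 = 4.17 V.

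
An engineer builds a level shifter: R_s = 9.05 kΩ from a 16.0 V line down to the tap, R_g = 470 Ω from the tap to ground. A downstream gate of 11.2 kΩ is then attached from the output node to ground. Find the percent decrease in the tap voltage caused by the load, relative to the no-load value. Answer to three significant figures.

3.84 %

The divider's output (Thévenin) resistance is R_s‖R_g = 446.8 Ω.
Fractional drop under load = R_th/(R_th + R_L) = 446.8 / (446.8 + 11200) = 0.03836.
So the output falls by 3.84 %.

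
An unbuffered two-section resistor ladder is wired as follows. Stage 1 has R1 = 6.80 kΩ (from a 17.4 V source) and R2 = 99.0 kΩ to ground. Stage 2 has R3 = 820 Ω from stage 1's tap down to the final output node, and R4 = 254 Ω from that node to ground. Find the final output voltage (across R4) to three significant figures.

V_out ≈ 0.556 V

Stage 2 presents R3+R4 = 1074 Ω as a load on stage 1's tap.
Stage 1's lower leg becomes R2‖(R3+R4) = 1062 Ω, so V_mid = 17.4 × 1062/7862 = 2.351 V.
Stage 2 is itself unloaded: V_out = V_mid × R4/(R3+R4) = 2.351 × 254/1074 = 0.556 V.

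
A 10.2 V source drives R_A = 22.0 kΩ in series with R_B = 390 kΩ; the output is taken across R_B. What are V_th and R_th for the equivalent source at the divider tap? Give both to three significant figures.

V_th = 9.66 V, R_th = 20.8 kΩ

V_th is the open-circuit tap voltage: 10.2 × 390/(22.0 + 390) = 9.66 V.
With the supply zeroed, R_A and R_B appear in parallel from the tap: R_th = R_A‖R_B = (22.0 × 390)/412.0 = 20.8 kΩ.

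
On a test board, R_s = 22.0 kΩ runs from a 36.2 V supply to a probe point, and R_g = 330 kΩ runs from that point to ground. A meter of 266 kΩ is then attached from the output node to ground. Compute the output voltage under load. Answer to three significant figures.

The load sits in parallel with R_g: R_g‖R_L = (330 × 266) / (330 + 266) = 147.3 kΩ.
V_out = 36.2 × 147.3 / (22.0 + 147.3) = 36.2 × 147.3/169.3 = 31.5 V.

V_out ≈ 31.5 V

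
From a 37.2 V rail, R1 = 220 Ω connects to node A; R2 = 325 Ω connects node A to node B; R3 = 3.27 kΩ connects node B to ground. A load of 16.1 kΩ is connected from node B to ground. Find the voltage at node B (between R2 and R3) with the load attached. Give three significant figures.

V ≈ 31.0 V

At node B, R3 is in parallel with the load: R3‖R_L = 2718 Ω.
Below node A the resistance is R2 + (R3‖R_L) = 3043 Ω, so V_A = 37.2 × 3043/3263 = 34.69 V.
Then V_B = V_A × (R3‖R_L)/(R2 + R3‖R_L) = 34.69 × 2718/3043 = 31.0 V.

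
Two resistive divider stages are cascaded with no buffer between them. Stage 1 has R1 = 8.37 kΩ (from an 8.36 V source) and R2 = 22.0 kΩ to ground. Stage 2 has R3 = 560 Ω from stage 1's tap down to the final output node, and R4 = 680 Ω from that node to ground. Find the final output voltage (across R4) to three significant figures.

V_out ≈ 0.564 V

Stage 2 presents R3+R4 = 1240 Ω as a load on stage 1's tap.
Stage 1's lower leg becomes R2‖(R3+R4) = 1174 Ω, so V_mid = 8.36 × 1174/9544 = 1.028 V.
Stage 2 is itself unloaded: V_out = V_mid × R4/(R3+R4) = 1.028 × 680/1240 = 0.564 V.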